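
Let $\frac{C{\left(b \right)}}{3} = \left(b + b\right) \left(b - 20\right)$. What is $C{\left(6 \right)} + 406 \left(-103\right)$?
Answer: $-42322$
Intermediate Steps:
$C{\left(b \right)} = 6 b \left(-20 + b\right)$ ($C{\left(b \right)} = 3 \left(b + b\right) \left(b - 20\right) = 3 \cdot 2 b \left(-20 + b\right) = 6 b \left(-20 + b\right)$)
$C{\left(6 \right)} + 406 \left(-103\right) = 6 \cdot 6 \left(-20 + 6\right) + 406 \left(-103\right) = 6 \cdot 6 \left(-14\right) - 41818 = -504 - 41818 = -42322$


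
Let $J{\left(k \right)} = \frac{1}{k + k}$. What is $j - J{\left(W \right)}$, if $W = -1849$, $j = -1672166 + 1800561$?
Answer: $\frac{474804711}{3698} \approx 1.284 \cdot 10^{5}$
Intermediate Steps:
$j = 128395$
$J{\left(k \right)} = \frac{1}{2 k}$
$j - J{\left(W \right)} = 128395 - \frac{1}{2 \left(-1849\right)} = 128395 - \frac{1}{2} \left(- \frac{1}{1849}\right) = 128395 - - \frac{1}{3698} = 128395 + \frac{1}{3698} = \frac{474804711}{3698}$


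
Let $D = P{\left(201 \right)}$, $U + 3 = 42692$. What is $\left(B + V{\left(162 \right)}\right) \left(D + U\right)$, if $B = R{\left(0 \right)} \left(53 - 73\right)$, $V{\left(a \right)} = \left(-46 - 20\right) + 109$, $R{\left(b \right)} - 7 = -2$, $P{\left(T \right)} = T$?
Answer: $-2444730$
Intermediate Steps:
$U = 42689$ ($U = -3 + 42692 = 42689$)
$R{\left(b \right)} = 5$ ($R{\left(b \right)} = 7 - 2 = 5$)
$V{\left(a \right)} = 43$ ($V{\left(a \right)} = -66 + 109 = 43$)
$B = -100$ ($B = 5 \left(53 - 73\right) = 5 \left(-20\right) = -100$)
$D = 201$
$\left(B + V{\left(162 \right)}\right) \left(D + U\right) = \left(-100 + 43\right) \left(201 + 42689\right) = \left(-57\right) 42890 = -2444730$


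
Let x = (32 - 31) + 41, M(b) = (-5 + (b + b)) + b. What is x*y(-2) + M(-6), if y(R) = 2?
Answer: 61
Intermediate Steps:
M(b) = -5 + 3*b (M(b) = (-5 + 2*b) + b = -5 + 3*b)
x = 42 (x = 1 + 41 = 42)
x*y(-2) + M(-6) = 42*2 + (-5 + 3*(-6)) = 84 + (-5 - 18) = 84 - 23 = 61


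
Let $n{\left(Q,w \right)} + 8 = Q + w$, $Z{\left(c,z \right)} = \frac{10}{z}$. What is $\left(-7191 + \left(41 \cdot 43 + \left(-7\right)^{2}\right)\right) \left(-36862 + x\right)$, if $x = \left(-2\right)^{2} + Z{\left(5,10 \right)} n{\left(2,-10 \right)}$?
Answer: $198345246$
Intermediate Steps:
$n{\left(Q,w \right)} = -8 + Q + w$ ($n{\left(Q,w \right)} = -8 + \left(Q + w\right) = -8 + Q + w$)
$x = -12$ ($x = \left(-2\right)^{2} + \frac{10}{10} \left(-8 + 2 - 10\right) = 4 + 10 \cdot \frac{1}{10} \left(-16\right) = 4 + 1 \left(-16\right) = 4 - 16 = -12$)
$\left(-7191 + \left(41 \cdot 43 + \left(-7\right)^{2}\right)\right) \left(-36862 + x\right) = \left(-7191 + \left(41 \cdot 43 + \left(-7\right)^{2}\right)\right) \left(-36862 - 12\right) = \left(-7191 + \left(1763 + 49\right)\right) \left(-36874\right) = \left(-7191 + 1812\right) \left(-36874\right) = \left(-5379\right) \left(-36874\right) = 198345246$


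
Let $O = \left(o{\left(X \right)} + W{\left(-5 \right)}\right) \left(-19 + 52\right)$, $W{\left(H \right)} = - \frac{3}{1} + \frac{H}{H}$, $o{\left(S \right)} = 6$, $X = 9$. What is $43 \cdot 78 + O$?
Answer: $3486$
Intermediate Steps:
$W{\left(H \right)} = -2$ ($W{\left(H \right)} = \left(-3\right) 1 + 1 = -3 + 1 = -2$)
$O = 132$ ($O = \left(6 - 2\right) \left(-19 + 52\right) = 4 \cdot 33 = 132$)
$43 \cdot 78 + O = 43 \cdot 78 + 132 = 3354 + 132 = 3486$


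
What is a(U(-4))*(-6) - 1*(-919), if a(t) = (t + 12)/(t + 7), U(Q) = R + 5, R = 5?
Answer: 15491/17 ≈ 911.24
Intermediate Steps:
U(Q) = 10 (U(Q) = 5 + 5 = 10)
a(t) = (12 + t)/(7 + t)
a(U(-4))*(-6) - 1*(-919) = ((12 + 10)/(7 + 10))*(-6) - 1*(-919) = (22/17)*(-6) + 919 = -132/17 + 919 = 15491/17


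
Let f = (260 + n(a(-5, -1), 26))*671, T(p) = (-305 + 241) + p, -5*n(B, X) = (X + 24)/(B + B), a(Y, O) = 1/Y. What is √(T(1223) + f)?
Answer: √192394 ≈ 438.63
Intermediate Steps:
n(B, X) = -(24 + X)/(10*B) (n(B, X) = -(X + 24)/(5*(B + B)) = -(24 + X)/(5*(2*B)) = -(24 + X)*1/(2*B)/5 = -(24 + X)/(10*B))
T(p) = -64 + p
f = 191235 (f = (260 + (-24 - 1*26)/(10*(1/(-5))))*671 = (260 + (-24 - 26)/(10*(-⅕)))*671 = (260 + (⅒)*(-5)*(-50))*671 = (260 + 25)*671 = 285*671 = 191235)
√(T(1223) + f) = √((-64 + 1223) + 191235) = √(1159 + 191235) = √192394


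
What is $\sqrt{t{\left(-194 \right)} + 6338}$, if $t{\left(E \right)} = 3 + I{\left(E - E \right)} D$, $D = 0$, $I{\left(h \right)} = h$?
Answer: $\sqrt{6341} \approx 79.63$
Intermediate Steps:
$t{\left(E \right)} = 3$ ($t{\left(E \right)} = 3 + \left(E - E\right) 0 = 3 + 0 \cdot 0 = 3 + 0 = 3$)
$\sqrt{t{\left(-194 \right)} + 6338} = \sqrt{3 + 6338} = \sqrt{6341}$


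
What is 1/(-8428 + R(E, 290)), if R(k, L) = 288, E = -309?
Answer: -1/8140 ≈ -0.00012285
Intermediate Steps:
1/(-8428 + R(E, 290)) = 1/(-8428 + 288) = 1/(-8140) = -1/8140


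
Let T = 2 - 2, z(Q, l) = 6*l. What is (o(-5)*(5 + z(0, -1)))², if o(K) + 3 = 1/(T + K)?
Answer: 256/25 ≈ 10.240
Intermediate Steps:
T = 0
o(K) = -3 + 1/K (o(K) = -3 + 1/(0 + K) = -3 + 1/K)
(o(-5)*(5 + z(0, -1)))² = ((-3 + 1/(-5))*(5 + 6*(-1)))² = ((-3 - ⅕)*(5 - 6))² = (-16/5*(-1))² = (16/5)² = 256/25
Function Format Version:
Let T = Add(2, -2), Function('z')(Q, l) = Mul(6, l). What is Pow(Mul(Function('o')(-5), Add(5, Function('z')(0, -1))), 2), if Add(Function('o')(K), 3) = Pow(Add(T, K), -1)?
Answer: Rational(256, 25) ≈ 10.240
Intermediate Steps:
T = 0
Function('o')(K) = Add(-3, Pow(K, -1)) (Function('o')(K) = Add(-3, Pow(Add(0, K), -1)) = Add(-3, Pow(K, -1)))
Pow(Mul(Function('o')(-5), Add(5, Function('z')(0, -1))), 2) = Pow(Mul(Add(-3, Pow(-5, -1)), Add(5, Mul(6, -1))), 2) = Pow(Mul(Add(-3, Rational(-1, 5)), Add(5, -6)), 2) = Pow(Mul(Rational(-16, 5), -1), 2) = Pow(Rational(16, 5), 2) = Rational(256, 25)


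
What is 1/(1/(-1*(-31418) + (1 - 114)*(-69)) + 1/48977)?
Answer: 1920633055/88192 ≈ 21778.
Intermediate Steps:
1/(1/(-1*(-31418) + (1 - 114)*(-69)) + 1/48977) = 1/(1/(31418 - 113*(-69)) + 1/48977) = 1/(1/(31418 + 7797) + 1/48977) = 1/(1/39215 + 1/48977) = 1/(88192/1920633055) = 1920633055/88192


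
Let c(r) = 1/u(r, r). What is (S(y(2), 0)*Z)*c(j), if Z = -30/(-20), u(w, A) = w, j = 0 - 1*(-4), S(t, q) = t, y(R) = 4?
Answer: 3/2 ≈ 1.5000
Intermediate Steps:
j = 4 (j = 0 + 4 = 4)
c(r) = 1/r
Z = 3/2 (Z = -30*(-1/20) = 3/2 ≈ 1.5000)
(S(y(2), 0)*Z)*c(j) = (4*(3/2))/4 = 6*(¼) = 3/2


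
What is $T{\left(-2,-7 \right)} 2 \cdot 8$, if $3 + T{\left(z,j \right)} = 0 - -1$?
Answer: $-32$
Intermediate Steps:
$T{\left(z,j \right)} = -2$ ($T{\left(z,j \right)} = -3 + \left(0 - -1\right) = -3 + \left(0 + 1\right) = -3 + 1 = -2$)
$T{\left(-2,-7 \right)} 2 \cdot 8 = - 2 \cdot 2 \cdot 8 = \left(-2\right) 16 = -32$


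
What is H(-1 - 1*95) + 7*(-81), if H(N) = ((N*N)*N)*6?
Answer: -5308983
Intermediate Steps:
H(N) = 6*N³ (H(N) = (N²*N)*6 = N³*6 = 6*N³)
H(-1 - 1*95) + 7*(-81) = 6*(-1 - 1*95)³ + 7*(-81) = 6*(-1 - 95)³ - 567 = 6*(-96)³ - 567 = 6*(-884736) - 567 = -5308416 - 567 = -5308983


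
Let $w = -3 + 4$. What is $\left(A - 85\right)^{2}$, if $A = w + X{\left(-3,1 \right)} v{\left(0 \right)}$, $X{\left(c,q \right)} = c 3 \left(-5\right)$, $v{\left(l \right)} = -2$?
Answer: $30276$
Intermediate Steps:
$X{\left(c,q \right)} = - 15 c$ ($X{\left(c,q \right)} = 3 c \left(-5\right) = - 15 c$)
$w = 1$
$A = -89$ ($A = 1 + \left(-15\right) \left(-3\right) \left(-2\right) = 1 + 45 \left(-2\right) = 1 - 90 = -89$)
$\left(A - 85\right)^{2} = \left(-89 - 85\right)^{2} = \left(-174\right)^{2} = 30276$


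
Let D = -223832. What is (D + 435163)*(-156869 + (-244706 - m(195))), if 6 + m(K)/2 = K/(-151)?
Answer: -12814186844213/151 ≈ -8.4862e+10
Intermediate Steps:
m(K) = -12 - 2*K/151 (m(K) = -12 + 2*(K/(-151)) = -12 + 2*(K*(-1/151)) = -12 + 2*(-K/151) = -12 - 2*K/151)
(D + 435163)*(-156869 + (-244706 - m(195))) = (-223832 + 435163)*(-156869 + (-244706 - (-12 - 2/151*195))) = 211331*(-156869 + (-244706 - (-12 - 390/151))) = 211331*(-156869 + (-244706 - 1*(-2202/151))) = 211331*(-156869 + (-244706 + 2202/151)) = 211331*(-156869 - 36948404/151) = 211331*(-60635623/151) = -12814186844213/151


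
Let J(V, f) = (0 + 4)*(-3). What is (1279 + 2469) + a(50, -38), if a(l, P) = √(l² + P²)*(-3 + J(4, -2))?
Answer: 3748 - 30*√986 ≈ 2806.0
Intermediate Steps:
J(V, f) = -12 (J(V, f) = 4*(-3) = -12)
a(l, P) = -15*√(P² + l²) (a(l, P) = √(l² + P²)*(-3 - 12) = √(P² + l²)*(-15) = -15*√(P² + l²))
(1279 + 2469) + a(50, -38) = (1279 + 2469) - 15*√((-38)² + 50²) = 3748 - 15*√(1444 + 2500) = 3748 - 30*√986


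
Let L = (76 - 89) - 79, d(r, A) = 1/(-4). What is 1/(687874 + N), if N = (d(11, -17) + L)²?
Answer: 16/11142145 ≈ 1.4360e-6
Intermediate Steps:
d(r, A) = -¼
L = -92 (L = -13 - 79 = -92)
N = 136161/16 (N = (-¼ - 92)² = (-369/4)² = 136161/16 ≈ 8510.1)
1/(687874 + N) = 1/(687874 + 136161/16) = 1/(11142145/16) = 16/11142145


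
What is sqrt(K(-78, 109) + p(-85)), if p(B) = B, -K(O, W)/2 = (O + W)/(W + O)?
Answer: I*sqrt(87) ≈ 9.3274*I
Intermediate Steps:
K(O, W) = -2 (K(O, W) = -2*(O + W)/(W + O) = -2*(O + W)/(O + W) = -2*1 = -2)
sqrt(K(-78, 109) + p(-85)) = sqrt(-2 - 85) = sqrt(-87) = I*sqrt(87)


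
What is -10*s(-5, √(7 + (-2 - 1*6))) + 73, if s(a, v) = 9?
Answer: -17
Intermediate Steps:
-10*s(-5, √(7 + (-2 - 1*6))) + 73 = -10*9 + 73 = -90 + 73 = -17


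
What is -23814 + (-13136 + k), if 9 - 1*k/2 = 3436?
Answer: -43804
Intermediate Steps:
k = -6854 (k = 18 - 2*3436 = 18 - 6872 = -6854)
-23814 + (-13136 + k) = -23814 + (-13136 - 6854) = -23814 - 19990 = -43804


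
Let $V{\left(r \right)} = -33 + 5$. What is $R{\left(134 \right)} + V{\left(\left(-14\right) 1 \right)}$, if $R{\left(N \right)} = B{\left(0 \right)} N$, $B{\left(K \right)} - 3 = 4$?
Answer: $910$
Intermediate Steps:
$B{\left(K \right)} = 7$ ($B{\left(K \right)} = 3 + 4 = 7$)
$R{\left(N \right)} = 7 N$
$V{\left(r \right)} = -28$
$R{\left(134 \right)} + V{\left(\left(-14\right) 1 \right)} = 7 \cdot 134 - 28 = 938 - 28 = 910$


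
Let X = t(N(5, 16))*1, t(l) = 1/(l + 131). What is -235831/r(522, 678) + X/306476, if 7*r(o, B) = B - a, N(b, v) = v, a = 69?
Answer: -1180516845405/435502396 ≈ -2710.7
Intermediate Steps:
t(l) = 1/(131 + l)
r(o, B) = -69/7 + B/7 (r(o, B) = (B - 1*69)/7 = (B - 69)/7 = (-69 + B)/7 = -69/7 + B/7)
X = 1/147 (X = 1/(131 + 16) = 1/147 ≈ 0.0068027)
-235831/r(522, 678) + X/306476 = -235831/(-69/7 + (1/7)*678) + (1/147)/306476 = -235831/(-69/7 + 678/7) + (1/147)*(1/306476) = -235831/87 + 1/45051972 = -1180516845405/435502396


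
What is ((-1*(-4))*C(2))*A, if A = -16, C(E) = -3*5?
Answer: 960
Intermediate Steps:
C(E) = -15
((-1*(-4))*C(2))*A = (-1*(-4)*(-15))*(-16) = (4*(-15))*(-16) = -60*(-16) = 960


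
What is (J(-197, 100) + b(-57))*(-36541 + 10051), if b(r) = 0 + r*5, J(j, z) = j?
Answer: 12768180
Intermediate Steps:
b(r) = 5*r (b(r) = 0 + 5*r = 5*r)
(J(-197, 100) + b(-57))*(-36541 + 10051) = (-197 + 5*(-57))*(-36541 + 10051) = (-197 - 285)*(-26490) = -482*(-26490) = 12768180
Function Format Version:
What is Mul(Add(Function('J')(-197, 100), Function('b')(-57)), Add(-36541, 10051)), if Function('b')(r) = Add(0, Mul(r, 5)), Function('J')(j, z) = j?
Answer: 12768180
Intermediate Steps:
Function('b')(r) = Mul(5, r) (Function('b')(r) = Add(0, Mul(5, r)) = Mul(5, r))
Mul(Add(Function('J')(-197, 100), Function('b')(-57)), Add(-36541, 10051)) = Mul(Add(-197, Mul(5, -57)), Add(-36541, 10051)) = Mul(Add(-197, -285), -26490) = Mul(-482, -26490) = 12768180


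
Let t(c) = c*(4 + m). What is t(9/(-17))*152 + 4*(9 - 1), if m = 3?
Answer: -9032/17 ≈ -531.29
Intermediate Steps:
t(c) = 7*c (t(c) = c*(4 + 3) = c*7 = 7*c)
t(9/(-17))*152 + 4*(9 - 1) = (7*(9/(-17)))*152 + 4*(9 - 1) = (7*(9*(-1/17)))*152 + 4*8 = (7*(-9/17))*152 + 32 = -63/17*152 + 32 = -9576/17 + 32 = -9032/17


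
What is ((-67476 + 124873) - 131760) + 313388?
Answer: 239025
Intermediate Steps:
((-67476 + 124873) - 131760) + 313388 = (57397 - 131760) + 313388 = -74363 + 313388 = 239025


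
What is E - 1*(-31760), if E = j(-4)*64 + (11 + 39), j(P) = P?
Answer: 31554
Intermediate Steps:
E = -206 (E = -4*64 + (11 + 39) = -256 + 50 = -206)
E - 1*(-31760) = -206 - 1*(-31760) = -206 + 31760 = 31554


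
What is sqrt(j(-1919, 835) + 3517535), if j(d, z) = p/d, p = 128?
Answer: sqrt(12953536961503)/1919 ≈ 1875.5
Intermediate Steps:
j(d, z) = 128/d
sqrt(j(-1919, 835) + 3517535) = sqrt(128/(-1919) + 3517535) = sqrt(128*(-1/1919) + 3517535) = sqrt(-128/1919 + 3517535) = sqrt(6750149537/1919) = sqrt(12953536961503)/1919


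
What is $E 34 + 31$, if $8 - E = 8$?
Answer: $31$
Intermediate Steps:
$E = 0$ ($E = 8 - 8 = 0$)
$E 34 + 31 = 0 \cdot 34 + 31 = 0 + 31 = 31$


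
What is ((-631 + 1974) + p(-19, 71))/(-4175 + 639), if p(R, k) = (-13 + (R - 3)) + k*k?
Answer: -6349/3536 ≈ -1.7955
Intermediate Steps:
p(R, k) = -16 + R + k² (p(R, k) = (-13 + (-3 + R)) + k² = (-16 + R) + k² = -16 + R + k²)
((-631 + 1974) + p(-19, 71))/(-4175 + 639) = ((-631 + 1974) + (-16 - 19 + 71²))/(-4175 + 639) = (1343 + (-16 - 19 + 5041))/(-3536) = (1343 + 5006)*(-1/3536) = 6349*(-1/3536) = -6349/3536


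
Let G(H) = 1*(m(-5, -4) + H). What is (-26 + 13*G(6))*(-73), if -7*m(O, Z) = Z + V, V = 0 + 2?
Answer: -28470/7 ≈ -4067.1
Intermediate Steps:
V = 2
m(O, Z) = -2/7 - Z/7 (m(O, Z) = -(Z + 2)/7 = -(2 + Z)/7 = -2/7 - Z/7)
G(H) = 2/7 + H (G(H) = 1*((-2/7 - ⅐*(-4)) + H) = 1*((-2/7 + 4/7) + H) = 1*(2/7 + H) = 2/7 + H)
(-26 + 13*G(6))*(-73) = (-26 + 13*(2/7 + 6))*(-73) = (-26 + 13*(44/7))*(-73) = (-26 + 572/7)*(-73) = (390/7)*(-73) = -28470/7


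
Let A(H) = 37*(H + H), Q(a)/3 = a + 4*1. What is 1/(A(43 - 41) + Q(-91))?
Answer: -1/113 ≈ -0.0088496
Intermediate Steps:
Q(a) = 12 + 3*a (Q(a) = 3*(a + 4*1) = 3*(a + 4) = 3*(4 + a) = 12 + 3*a)
A(H) = 74*H (A(H) = 37*(2*H) = 74*H)
1/(A(43 - 41) + Q(-91)) = 1/(74*(43 - 41) + (12 + 3*(-91))) = 1/(74*2 + (12 - 273)) = 1/(148 - 261) = 1/(-113) = -1/113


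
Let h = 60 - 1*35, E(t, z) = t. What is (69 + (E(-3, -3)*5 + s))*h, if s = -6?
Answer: 1200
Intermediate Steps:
h = 25 (h = 60 - 35 = 25)
(69 + (E(-3, -3)*5 + s))*h = (69 + (-3*5 - 6))*25 = (69 + (-15 - 6))*25 = (69 - 21)*25 = 48*25 = 1200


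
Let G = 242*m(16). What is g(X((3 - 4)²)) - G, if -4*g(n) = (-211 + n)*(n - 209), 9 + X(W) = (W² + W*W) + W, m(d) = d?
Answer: -62143/4 ≈ -15536.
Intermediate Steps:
X(W) = -9 + W + 2*W² (X(W) = -9 + ((W² + W*W) + W) = -9 + ((W² + W²) + W) = -9 + (2*W² + W) = -9 + (W + 2*W²) = -9 + W + 2*W²)
g(n) = -(-211 + n)*(-209 + n)/4 (g(n) = -(-211 + n)*(n - 209)/4 = -(-211 + n)*(-209 + n)/4)
G = 3872 (G = 242*16 = 3872)
g(X((3 - 4)²)) - G = (-44099/4 + 105*(-9 + (3 - 4)² + 2*((3 - 4)²)²) - (-9 + (3 - 4)² + 2*((3 - 4)²)²)²/4) - 1*3872 = (-44099/4 + 105*(-9 + (-1)² + 2*((-1)²)²) - (-9 + (-1)² + 2*((-1)²)²)²/4) - 3872 = (-44099/4 + 105*(-9 + 1 + 2*1²) - (-9 + 1 + 2*1²)²/4) - 3872 = (-44099/4 + 105*(-9 + 1 + 2*1) - (-9 + 1 + 2*1)²/4) - 3872 = (-44099/4 + 105*(-9 + 1 + 2) - (-9 + 1 + 2)²/4) - 3872 = (-44099/4 + 105*(-6) - ¼*(-6)²) - 3872 = (-44099/4 - 630 - ¼*36) - 3872 = (-44099/4 - 630 - 9) - 3872 = -46655/4 - 3872 = -62143/4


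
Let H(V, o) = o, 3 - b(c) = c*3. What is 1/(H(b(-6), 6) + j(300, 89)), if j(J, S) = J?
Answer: 1/306 ≈ 0.0032680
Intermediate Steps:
b(c) = 3 - 3*c (b(c) = 3 - c*3 = 3 - 3*c)
1/(H(b(-6), 6) + j(300, 89)) = 1/(6 + 300) = 1/306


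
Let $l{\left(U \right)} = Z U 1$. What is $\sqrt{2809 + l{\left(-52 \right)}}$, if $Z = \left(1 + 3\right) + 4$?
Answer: $\sqrt{2393} \approx 48.918$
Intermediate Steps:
$Z = 8$ ($Z = 4 + 4 = 8$)
$l{\left(U \right)} = 8 U$ ($l{\left(U \right)} = 8 U 1 = 8 U$)
$\sqrt{2809 + l{\left(-52 \right)}} = \sqrt{2809 + 8 \left(-52\right)} = \sqrt{2809 - 416} = \sqrt{2393}$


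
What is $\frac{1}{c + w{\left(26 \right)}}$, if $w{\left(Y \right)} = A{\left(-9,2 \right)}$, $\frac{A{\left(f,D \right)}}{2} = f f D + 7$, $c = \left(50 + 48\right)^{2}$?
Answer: $\frac{1}{9942} \approx 0.00010058$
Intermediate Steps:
$c = 9604$ ($c = 98^{2} = 9604$)
$A{\left(f,D \right)} = 14 + 2 D f^{2}$ ($A{\left(f,D \right)} = 2 \left(f f D + 7\right) = 2 \left(f^{2} D + 7\right) = 2 \left(D f^{2} + 7\right) = 2 \left(7 + D f^{2}\right) = 14 + 2 D f^{2}$)
$w{\left(Y \right)} = 338$ ($w{\left(Y \right)} = 14 + 2 \cdot 2 \left(-9\right)^{2} = 14 + 2 \cdot 2 \cdot 81 = 14 + 324 = 338$)
$\frac{1}{c + w{\left(26 \right)}} = \frac{1}{9604 + 338} = \frac{1}{9942}$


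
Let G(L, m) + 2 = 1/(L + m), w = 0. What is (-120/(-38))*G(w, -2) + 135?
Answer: 2415/19 ≈ 127.11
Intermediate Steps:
G(L, m) = -2 + 1/(L + m)
(-120/(-38))*G(w, -2) + 135 = (-120/(-38))*((1 - 2*0 - 2*(-2))/(0 - 2)) + 135 = (-120*(-1/38))*((1 + 0 + 4)/(-2)) + 135 = 60*(-½*5)/19 + 135 = (60/19)*(-5/2) + 135 = -150/19 + 135 = 2415/19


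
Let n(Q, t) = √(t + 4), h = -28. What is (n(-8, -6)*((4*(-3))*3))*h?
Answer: 1008*I*√2 ≈ 1425.5*I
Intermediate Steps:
n(Q, t) = √(4 + t)
(n(-8, -6)*((4*(-3))*3))*h = (√(4 - 6)*((4*(-3))*3))*(-28) = (√(-2)*(-12*3))*(-28) = ((I*√2)*(-36))*(-28) = -36*I*√2*(-28) = 1008*I*√2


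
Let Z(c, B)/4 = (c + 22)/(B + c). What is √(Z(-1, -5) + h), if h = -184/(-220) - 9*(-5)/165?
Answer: I*√38995/55 ≈ 3.5904*I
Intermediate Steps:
Z(c, B) = 4*(22 + c)/(B + c) (Z(c, B) = 4*((c + 22)/(B + c)) = 4*((22 + c)/(B + c)) = 4*(22 + c)/(B + c))
h = 61/55 (h = -184*(-1/220) + 45*(1/165) = 46/55 + 3/11 = 61/55 ≈ 1.1091)
√(Z(-1, -5) + h) = √(4*(22 - 1)/(-5 - 1) + 61/55) = √(4*21/(-6) + 61/55) = √(4*(-⅙)*21 + 61/55) = √(-14 + 61/55) = √(-709/55) = I*√38995/55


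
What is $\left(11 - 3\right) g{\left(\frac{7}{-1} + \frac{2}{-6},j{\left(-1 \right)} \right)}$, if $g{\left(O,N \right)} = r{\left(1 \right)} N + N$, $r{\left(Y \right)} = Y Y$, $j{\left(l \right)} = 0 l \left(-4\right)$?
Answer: $0$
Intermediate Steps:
$j{\left(l \right)} = 0$ ($j{\left(l \right)} = 0 \left(-4\right) = 0$)
$r{\left(Y \right)} = Y^{2}$
$g{\left(O,N \right)} = 2 N$ ($g{\left(O,N \right)} = 1^{2} N + N = 1 N + N = N + N = 2 N$)
$\left(11 - 3\right) g{\left(\frac{7}{-1} + \frac{2}{-6},j{\left(-1 \right)} \right)} = \left(11 - 3\right) 2 \cdot 0 = \left(11 - 3\right) 0 = 8 \cdot 0 = 0$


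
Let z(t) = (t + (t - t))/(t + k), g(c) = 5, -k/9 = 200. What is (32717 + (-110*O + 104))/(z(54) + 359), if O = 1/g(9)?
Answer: 3181503/34820 ≈ 91.370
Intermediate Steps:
k = -1800 (k = -9*200 = -1800)
z(t) = t/(-1800 + t) (z(t) = (t + (t - t))/(t - 1800) = (t + 0)/(-1800 + t) = t/(-1800 + t))
O = ⅕ (O = 1/5 = ⅕ ≈ 0.20000)
(32717 + (-110*O + 104))/(z(54) + 359) = (32717 + (-110*⅕ + 104))/(54/(-1800 + 54) + 359) = (32717 + (-22 + 104))/(54/(-1746) + 359) = (32717 + 82)/(54*(-1/1746) + 359) = 32799/(-3/97 + 359) = 32799/(34820/97) = 32799*(97/34820) = 3181503/34820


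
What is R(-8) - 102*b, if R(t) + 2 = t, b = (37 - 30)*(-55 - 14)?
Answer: 49256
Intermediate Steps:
b = -483 (b = 7*(-69) = -483)
R(t) = -2 + t
R(-8) - 102*b = (-2 - 8) - 102*(-483) = -10 + 49266 = 49256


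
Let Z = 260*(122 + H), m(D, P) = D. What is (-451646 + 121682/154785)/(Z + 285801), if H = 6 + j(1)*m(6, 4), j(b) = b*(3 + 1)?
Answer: -69907904428/50354810985 ≈ -1.3883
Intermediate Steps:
j(b) = 4*b (j(b) = b*4 = 4*b)
H = 30 (H = 6 + (4*1)*6 = 6 + 4*6 = 6 + 24 = 30)
Z = 39520 (Z = 260*(122 + 30) = 260*152 = 39520)
(-451646 + 121682/154785)/(Z + 285801) = (-451646 + 121682/154785)/(39520 + 285801) = (-451646 + 121682*(1/154785))/325321 = (-451646 + 121682/154785)*(1/325321) = -69907904428/154785*1/325321 = -69907904428/50354810985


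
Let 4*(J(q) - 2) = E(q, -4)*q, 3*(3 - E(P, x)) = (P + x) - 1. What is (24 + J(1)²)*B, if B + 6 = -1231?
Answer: -5968525/144 ≈ -41448.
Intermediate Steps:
E(P, x) = 10/3 - P/3 - x/3 (E(P, x) = 3 - ((P + x) - 1)/3 = 3 - (-1 + P + x)/3 = 3 + (⅓ - P/3 - x/3) = 10/3 - P/3 - x/3)
J(q) = 2 + q*(14/3 - q/3)/4 (J(q) = 2 + ((10/3 - q/3 - ⅓*(-4))*q)/4 = 2 + ((10/3 - q/3 + 4/3)*q)/4 = 2 + ((14/3 - q/3)*q)/4 = 2 + (q*(14/3 - q/3))/4 = 2 + q*(14/3 - q/3)/4)
B = -1237 (B = -6 - 1231 = -1237)
(24 + J(1)²)*B = (24 + (2 - 1/12*1*(-14 + 1))²)*(-1237) = (24 + (2 - 1/12*1*(-13))²)*(-1237) = (24 + (2 + 13/12)²)*(-1237) = (24 + (37/12)²)*(-1237) = (24 + 1369/144)*(-1237) = (4825/144)*(-1237) = -5968525/144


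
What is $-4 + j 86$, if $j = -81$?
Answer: $-6970$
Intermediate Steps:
$-4 + j 86 = -4 - 6966 = -6970$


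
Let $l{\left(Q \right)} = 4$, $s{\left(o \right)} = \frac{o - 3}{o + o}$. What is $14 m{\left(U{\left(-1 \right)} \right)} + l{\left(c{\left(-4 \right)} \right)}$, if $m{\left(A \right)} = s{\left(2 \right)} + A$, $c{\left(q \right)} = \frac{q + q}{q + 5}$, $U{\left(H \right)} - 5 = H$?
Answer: $\frac{113}{2} \approx 56.5$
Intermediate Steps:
$U{\left(H \right)} = 5 + H$
$c{\left(q \right)} = \frac{2 q}{5 + q}$
$s{\left(o \right)} = \frac{-3 + o}{2 o}$
$m{\left(A \right)} = - \frac{1}{4} + A$ ($m{\left(A \right)} = \frac{-3 + 2}{2 \cdot 2} + A = \frac{1}{2} \cdot \frac{1}{2} \left(-1\right) + A = - \frac{1}{4} + A$)
$14 m{\left(U{\left(-1 \right)} \right)} + l{\left(c{\left(-4 \right)} \right)} = 14 \left(- \frac{1}{4} + \left(5 - 1\right)\right) + 4 = 14 \left(- \frac{1}{4} + 4\right) + 4 = 14 \cdot \frac{15}{4} + 4 = \frac{105}{2} + 4 = \frac{113}{2}$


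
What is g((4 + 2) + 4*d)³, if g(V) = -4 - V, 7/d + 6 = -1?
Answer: -216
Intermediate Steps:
d = -1 (d = 7/(-6 - 1) = 7/(-7) = 7*(-⅐) = -1)
g((4 + 2) + 4*d)³ = (-4 - ((4 + 2) + 4*(-1)))³ = (-4 - (6 - 4))³ = (-4 - 1*2)³ = (-4 - 2)³ = (-6)³ = -216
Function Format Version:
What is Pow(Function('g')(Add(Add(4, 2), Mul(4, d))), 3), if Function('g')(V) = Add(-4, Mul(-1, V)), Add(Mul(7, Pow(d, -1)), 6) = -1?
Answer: -216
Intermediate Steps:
d = -1 (d = Mul(7, Pow(Add(-6, -1), -1)) = Mul(7, Pow(-7, -1)) = Mul(7, Rational(-1, 7)) = -1)
Pow(Function('g')(Add(Add(4, 2), Mul(4, d))), 3) = Pow(Add(-4, Mul(-1, Add(Add(4, 2), Mul(4, -1)))), 3) = Pow(Add(-4, Mul(-1, Add(6, -4))), 3) = Pow(Add(-4, Mul(-1, 2)), 3) = Pow(Add(-4, -2), 3) = Pow(-6, 3) = -216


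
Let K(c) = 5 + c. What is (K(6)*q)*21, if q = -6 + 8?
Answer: 462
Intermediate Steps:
q = 2
(K(6)*q)*21 = ((5 + 6)*2)*21 = (11*2)*21 = 22*21 = 462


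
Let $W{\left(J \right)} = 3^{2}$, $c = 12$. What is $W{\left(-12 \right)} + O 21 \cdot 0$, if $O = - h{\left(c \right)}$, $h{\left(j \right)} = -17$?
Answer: $9$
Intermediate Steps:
$W{\left(J \right)} = 9$
$O = 17$ ($O = \left(-1\right) \left(-17\right) = 17$)
$W{\left(-12 \right)} + O 21 \cdot 0 = 9 + 17 \cdot 21 \cdot 0 = 9 + 17 \cdot 0 = 9 + 0 = 9$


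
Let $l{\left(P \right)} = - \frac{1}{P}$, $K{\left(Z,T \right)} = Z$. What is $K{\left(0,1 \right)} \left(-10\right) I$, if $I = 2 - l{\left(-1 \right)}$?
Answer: $0$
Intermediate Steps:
$I = 1$ ($I = 2 - - \frac{1}{-1} = 2 - \left(-1\right) \left(-1\right) = 2 - 1 = 1$)
$K{\left(0,1 \right)} \left(-10\right) I = 0 \left(-10\right) 1 = 0 \cdot 1 = 0$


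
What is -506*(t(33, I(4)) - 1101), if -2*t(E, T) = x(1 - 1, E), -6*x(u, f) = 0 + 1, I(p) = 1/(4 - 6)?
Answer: 3342383/6 ≈ 5.5706e+5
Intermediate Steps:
I(p) = -½ (I(p) = 1/(-2) = -½)
x(u, f) = -⅙ (x(u, f) = -(0 + 1)/6 = -⅙*1 = -⅙)
t(E, T) = 1/12 (t(E, T) = -½*(-⅙) = 1/12)
-506*(t(33, I(4)) - 1101) = -506*(1/12 - 1101) = -506*(-13211/12) = 3342383/6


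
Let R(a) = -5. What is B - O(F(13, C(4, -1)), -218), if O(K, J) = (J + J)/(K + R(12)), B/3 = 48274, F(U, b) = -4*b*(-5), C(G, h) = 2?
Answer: 5069206/35 ≈ 1.4483e+5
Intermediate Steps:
F(U, b) = 20*b
B = 144822 (B = 3*48274 = 144822)
O(K, J) = 2*J/(-5 + K) (O(K, J) = (J + J)/(K - 5) = (2*J)/(-5 + K) = 2*J/(-5 + K))
B - O(F(13, C(4, -1)), -218) = 144822 - 2*(-218)/(-5 + 20*2) = 144822 - 2*(-218)/(-5 + 40) = 144822 - 2*(-218)/35 = 144822 - 1*(-436/35) = 144822 + 436/35 = 5069206/35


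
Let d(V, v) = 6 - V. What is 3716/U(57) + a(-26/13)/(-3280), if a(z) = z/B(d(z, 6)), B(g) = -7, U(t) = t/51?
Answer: 725214541/218120 ≈ 3324.8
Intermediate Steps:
U(t) = t/51 (U(t) = t*(1/51) = t/51)
a(z) = -z/7 (a(z) = z/(-7) = -z/7)
3716/U(57) + a(-26/13)/(-3280) = 3716/(((1/51)*57)) - (-26)/(7*13)/(-3280) = 3716/(19/17) - (-26)/(7*13)*(-1/3280) = 3716*(17/19) - 1/7*(-2)*(-1/3280) = 63172/19 + (2/7)*(-1/3280) = 63172/19 - 1/11480 = 725214541/218120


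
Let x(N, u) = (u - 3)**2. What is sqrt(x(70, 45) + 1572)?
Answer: 2*sqrt(834) ≈ 57.758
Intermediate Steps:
x(N, u) = (-3 + u)**2
sqrt(x(70, 45) + 1572) = sqrt((-3 + 45)**2 + 1572) = sqrt(42**2 + 1572) = sqrt(1764 + 1572) = sqrt(3336) = 2*sqrt(834)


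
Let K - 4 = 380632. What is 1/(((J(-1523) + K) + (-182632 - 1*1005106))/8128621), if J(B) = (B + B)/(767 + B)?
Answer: -3072618738/305083033 ≈ -10.071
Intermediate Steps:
K = 380636 (K = 4 + 380632 = 380636)
J(B) = 2*B/(767 + B) (J(B) = (2*B)/(767 + B) = 2*B/(767 + B))
1/(((J(-1523) + K) + (-182632 - 1*1005106))/8128621) = 1/(((2*(-1523)/(767 - 1523) + 380636) + (-182632 - 1*1005106))/8128621) = 1/(((2*(-1523)/(-756) + 380636) + (-182632 - 1005106))*(1/8128621)) = 1/(((2*(-1523)*(-1/756) + 380636) - 1187738)*(1/8128621)) = 1/(((1523/378 + 380636) - 1187738)*(1/8128621)) = 1/((143881931/378 - 1187738)*(1/8128621)) = 1/(-305083033/378*1/8128621) = 1/(-305083033/3072618738) = -3072618738/305083033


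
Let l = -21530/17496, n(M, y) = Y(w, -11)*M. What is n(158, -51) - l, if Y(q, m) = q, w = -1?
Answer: -1371419/8748 ≈ -156.77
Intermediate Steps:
n(M, y) = -M
l = -10765/8748 (l = -21530*1/17496 = -10765/8748 ≈ -1.2306)
n(158, -51) - l = -1*158 - 1*(-10765/8748) = -158 + 10765/8748 = -1371419/8748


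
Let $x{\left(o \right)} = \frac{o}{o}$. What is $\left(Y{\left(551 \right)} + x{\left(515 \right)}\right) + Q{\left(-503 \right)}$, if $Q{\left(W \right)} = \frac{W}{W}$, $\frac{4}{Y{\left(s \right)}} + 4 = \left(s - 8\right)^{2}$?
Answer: $\frac{589694}{294845} \approx 2.0$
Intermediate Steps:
$Y{\left(s \right)} = \frac{4}{-4 + \left(-8 + s\right)^{2}}$ ($Y{\left(s \right)} = \frac{4}{-4 + \left(s - 8\right)^{2}} = \frac{4}{-4 + \left(-8 + s\right)^{2}}$)
$Q{\left(W \right)} = 1$
$x{\left(o \right)} = 1$
$\left(Y{\left(551 \right)} + x{\left(515 \right)}\right) + Q{\left(-503 \right)} = \left(\frac{4}{-4 + \left(-8 + 551\right)^{2}} + 1\right) + 1 = \left(\frac{4}{-4 + 543^{2}} + 1\right) + 1 = \left(\frac{4}{-4 + 294849} + 1\right) + 1 = \left(\frac{4}{294845} + 1\right) + 1 = \frac{294849}{294845} + 1 = \frac{589694}{294845}$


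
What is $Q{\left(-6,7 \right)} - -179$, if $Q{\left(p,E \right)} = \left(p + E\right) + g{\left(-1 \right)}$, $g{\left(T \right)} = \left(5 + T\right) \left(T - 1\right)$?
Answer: $172$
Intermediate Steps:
$g{\left(T \right)} = \left(-1 + T\right) \left(5 + T\right)$ ($g{\left(T \right)} = \left(5 + T\right) \left(-1 + T\right) = \left(-1 + T\right) \left(5 + T\right)$)
$Q{\left(p,E \right)} = -8 + E + p$ ($Q{\left(p,E \right)} = \left(p + E\right) + \left(-5 + \left(-1\right)^{2} + 4 \left(-1\right)\right) = \left(E + p\right) - 8 = -8 + E + p$)
$Q{\left(-6,7 \right)} - -179 = \left(-8 + 7 - 6\right) - -179 = -7 + 179 = 172$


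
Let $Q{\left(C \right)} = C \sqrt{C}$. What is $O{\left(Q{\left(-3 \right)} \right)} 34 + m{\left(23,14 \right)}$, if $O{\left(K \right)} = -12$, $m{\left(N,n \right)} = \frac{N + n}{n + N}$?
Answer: $-407$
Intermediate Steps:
$Q{\left(C \right)} = C^{\frac{3}{2}}$
$m{\left(N,n \right)} = 1$ ($m{\left(N,n \right)} = \frac{N + n}{N + n} = 1$)
$O{\left(Q{\left(-3 \right)} \right)} 34 + m{\left(23,14 \right)} = \left(-12\right) 34 + 1 = -408 + 1 = -407$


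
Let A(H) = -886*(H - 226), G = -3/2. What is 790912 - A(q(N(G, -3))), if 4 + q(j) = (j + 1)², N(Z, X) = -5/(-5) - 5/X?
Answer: 5391394/9 ≈ 5.9904e+5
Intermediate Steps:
G = -3/2 (G = -3*½ = -3/2 ≈ -1.5000)
N(Z, X) = 1 - 5/X (N(Z, X) = -5*(-⅕) - 5/X = 1 - 5/X)
q(j) = -4 + (1 + j)² (q(j) = -4 + (j + 1)² = -4 + (1 + j)²)
A(H) = 200236 - 886*H (A(H) = -886*(-226 + H) = 200236 - 886*H)
790912 - A(q(N(G, -3))) = 790912 - (200236 - 886*(-4 + (1 + (-5 - 3)/(-3))²)) = 790912 - (200236 - 886*(-4 + (1 - ⅓*(-8))²)) = 790912 - (200236 - 886*(-4 + (1 + 8/3)²)) = 790912 - (200236 - 886*(-4 + (11/3)²)) = 790912 - (200236 - 886*(-4 + 121/9)) = 790912 - (200236 - 886*85/9) = 790912 - (200236 - 75310/9) = 790912 - 1*1726814/9 = 790912 - 1726814/9 = 5391394/9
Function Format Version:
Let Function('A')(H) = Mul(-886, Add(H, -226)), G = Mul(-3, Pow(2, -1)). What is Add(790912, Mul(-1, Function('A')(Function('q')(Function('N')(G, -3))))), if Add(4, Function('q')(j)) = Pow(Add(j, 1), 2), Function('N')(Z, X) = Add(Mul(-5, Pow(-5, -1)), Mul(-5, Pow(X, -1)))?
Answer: Rational(5391394, 9) ≈ 5.9904e+5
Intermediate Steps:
G = Rational(-3, 2) (G = Mul(-3, Rational(1, 2)) = Rational(-3, 2) ≈ -1.5000)
Function('N')(Z, X) = Add(1, Mul(-5, Pow(X, -1))) (Function('N')(Z, X) = Add(Mul(-5, Rational(-1, 5)), Mul(-5, Pow(X, -1))) = Add(1, Mul(-5, Pow(X, -1))))
Function('q')(j) = Add(-4, Pow(Add(1, j), 2)) (Function('q')(j) = Add(-4, Pow(Add(j, 1), 2)) = Add(-4, Pow(Add(1, j), 2)))
Function('A')(H) = Add(200236, Mul(-886, H)) (Function('A')(H) = Mul(-886, Add(-226, H)) = Add(200236, Mul(-886, H)))
Add(790912, Mul(-1, Function('A')(Function('q')(Function('N')(G, -3))))) = Add(790912, Mul(-1, Add(200236, Mul(-886, Add(-4, Pow(Add(1, Mul(Pow(-3, -1), Add(-5, -3))), 2)))))) = Add(790912, Mul(-1, Add(200236, Mul(-886, Add(-4, Pow(Add(1, Mul(Rational(-1, 3), -8)), 2)))))) = Add(790912, Mul(-1, Add(200236, Mul(-886, Add(-4, Pow(Add(1, Rational(8, 3)), 2)))))) = Add(790912, Mul(-1, Add(200236, Mul(-886, Add(-4, Pow(Rational(11, 3), 2)))))) = Add(790912, Mul(-1, Add(200236, Mul(-886, Add(-4, Rational(121, 9)))))) = Add(790912, Mul(-1, Add(200236, Mul(-886, Rational(85, 9))))) = Add(790912, Mul(-1, Add(200236, Rational(-75310, 9)))) = Add(790912, Mul(-1, Rational(1726814, 9))) = Add(790912, Rational(-1726814, 9)) = Rational(5391394, 9)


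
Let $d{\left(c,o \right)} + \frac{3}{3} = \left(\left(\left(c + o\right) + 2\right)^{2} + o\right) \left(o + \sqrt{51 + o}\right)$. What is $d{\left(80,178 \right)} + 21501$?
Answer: $12085984 + 67778 \sqrt{229} \approx 1.3112 \cdot 10^{7}$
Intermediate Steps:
$d{\left(c,o \right)} = -1 + \left(o + \sqrt{51 + o}\right) \left(o + \left(2 + c + o\right)^{2}\right)$ ($d{\left(c,o \right)} = -1 + \left(\left(\left(c + o\right) + 2\right)^{2} + o\right) \left(o + \sqrt{51 + o}\right) = -1 + \left(\left(2 + c + o\right)^{2} + o\right) \left(o + \sqrt{51 + o}\right) = -1 + \left(o + \left(2 + c + o\right)^{2}\right) \left(o + \sqrt{51 + o}\right) = -1 + \left(o + \sqrt{51 + o}\right) \left(o + \left(2 + c + o\right)^{2}\right)$)
$d{\left(80,178 \right)} + 21501 = \left(-1 + 178^{2} + 178 \sqrt{51 + 178} + 178 \left(2 + 80 + 178\right)^{2} + \sqrt{51 + 178} \left(2 + 80 + 178\right)^{2}\right) + 21501 = \left(-1 + 31684 + 178 \sqrt{229} + 178 \cdot 260^{2} + \sqrt{229} \cdot 260^{2}\right) + 21501 = \left(-1 + 31684 + 178 \sqrt{229} + 178 \cdot 67600 + \sqrt{229} \cdot 67600\right) + 21501 = \left(-1 + 31684 + 178 \sqrt{229} + 12032800 + 67600 \sqrt{229}\right) + 21501 = \left(12064483 + 67778 \sqrt{229}\right) + 21501 = 12085984 + 67778 \sqrt{229}$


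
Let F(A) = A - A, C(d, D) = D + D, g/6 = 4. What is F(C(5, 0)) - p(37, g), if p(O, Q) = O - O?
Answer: 0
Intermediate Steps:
g = 24 (g = 6*4 = 24)
p(O, Q) = 0
C(d, D) = 2*D
F(A) = 0
F(C(5, 0)) - p(37, g) = 0 - 1*0 = 0 + 0 = 0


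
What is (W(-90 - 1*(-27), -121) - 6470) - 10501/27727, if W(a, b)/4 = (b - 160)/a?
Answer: -1610185555/249543 ≈ -6452.5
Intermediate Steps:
W(a, b) = 4*(-160 + b)/a (W(a, b) = 4*((b - 160)/a) = 4*((-160 + b)/a) = 4*(-160 + b)/a)
(W(-90 - 1*(-27), -121) - 6470) - 10501/27727 = (4*(-160 - 121)/(-90 - 1*(-27)) - 6470) - 10501/27727 = (4*(-281)/(-90 + 27) - 6470) - 10501*1/27727 = (4*(-281)/(-63) - 6470) - 10501/27727 = (4*(-1/63)*(-281) - 6470) - 10501/27727 = (1124/63 - 6470) - 10501/27727 = -406486/63 - 10501/27727 = -1610185555/249543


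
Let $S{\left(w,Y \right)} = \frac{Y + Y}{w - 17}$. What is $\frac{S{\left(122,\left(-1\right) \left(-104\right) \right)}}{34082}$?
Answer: $\frac{104}{1789305} \approx 5.8123 \cdot 10^{-5}$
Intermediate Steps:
$S{\left(w,Y \right)} = \frac{2 Y}{-17 + w}$
$\frac{S{\left(122,\left(-1\right) \left(-104\right) \right)}}{34082} = \frac{2 \left(\left(-1\right) \left(-104\right)\right) \frac{1}{-17 + 122}}{34082} = 2 \cdot 104 \cdot \frac{1}{105} \cdot \frac{1}{34082} = \frac{208}{105} \cdot \frac{1}{34082} = \frac{104}{1789305}$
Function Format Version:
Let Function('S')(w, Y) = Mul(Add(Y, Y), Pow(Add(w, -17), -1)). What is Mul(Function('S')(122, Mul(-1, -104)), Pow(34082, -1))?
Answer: Rational(104, 1789305) ≈ 5.8123e-5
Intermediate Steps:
Function('S')(w, Y) = Mul(2, Y, Pow(Add(-17, w), -1)) (Function('S')(w, Y) = Mul(Mul(2, Y), Pow(Add(-17, w), -1)) = Mul(2, Y, Pow(Add(-17, w), -1)))
Mul(Function('S')(122, Mul(-1, -104)), Pow(34082, -1)) = Mul(Mul(2, Mul(-1, -104), Pow(Add(-17, 122), -1)), Pow(34082, -1)) = Mul(Mul(2, 104, Pow(105, -1)), Rational(1, 34082)) = Mul(Mul(2, 104, Rational(1, 105)), Rational(1, 34082)) = Mul(Rational(208, 105), Rational(1, 34082)) = Rational(104, 1789305)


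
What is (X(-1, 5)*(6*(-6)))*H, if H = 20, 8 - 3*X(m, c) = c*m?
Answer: -3120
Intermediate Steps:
X(m, c) = 8/3 - c*m/3
(X(-1, 5)*(6*(-6)))*H = ((8/3 - ⅓*5*(-1))*(6*(-6)))*20 = ((8/3 + 5/3)*(-36))*20 = ((13/3)*(-36))*20 = -156*20 = -3120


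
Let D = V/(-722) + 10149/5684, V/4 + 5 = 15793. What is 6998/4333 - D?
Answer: 110880324441/1270140956 ≈ 87.298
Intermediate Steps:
V = 63152 (V = -20 + 4*15793 = -20 + 63172 = 63152)
D = -175814195/2051924 (D = 63152/(-722) + 10149/5684 = 63152*(-1/722) + 10149*(1/5684) = -31576/361 + 10149/5684 = -175814195/2051924 ≈ -85.683)
6998/4333 - D = 6998/4333 - 1*(-175814195/2051924) = 6998*(1/4333) + 175814195/2051924 = 6998/4333 + 175814195/2051924 = 110880324441/1270140956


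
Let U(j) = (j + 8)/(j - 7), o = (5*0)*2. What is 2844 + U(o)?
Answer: 19900/7 ≈ 2842.9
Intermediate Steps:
o = 0 (o = 0*2 = 0)
U(j) = (8 + j)/(-7 + j)
2844 + U(o) = 2844 + (8 + 0)/(-7 + 0) = 2844 + 8/(-7) = 2844 - ⅐*8 = 2844 - 8/7 = 19900/7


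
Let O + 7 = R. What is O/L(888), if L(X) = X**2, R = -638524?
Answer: -638531/788544 ≈ -0.80976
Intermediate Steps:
O = -638531 (O = -7 - 638524 = -638531)
O/L(888) = -638531/(888**2) = -638531/788544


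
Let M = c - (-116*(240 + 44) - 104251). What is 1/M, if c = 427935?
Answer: 1/565130 ≈ 1.7695e-6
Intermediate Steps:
M = 565130 (M = 427935 - (-116*(240 + 44) - 104251) = 427935 - (-116*284 - 104251) = 427935 - (-32944 - 104251) = 427935 - 1*(-137195) = 427935 + 137195 = 565130)
1/M = 1/565130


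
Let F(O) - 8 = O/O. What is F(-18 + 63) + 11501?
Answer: 11510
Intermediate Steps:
F(O) = 9 (F(O) = 8 + O/O = 8 + 1 = 9)
F(-18 + 63) + 11501 = 9 + 11501 = 11510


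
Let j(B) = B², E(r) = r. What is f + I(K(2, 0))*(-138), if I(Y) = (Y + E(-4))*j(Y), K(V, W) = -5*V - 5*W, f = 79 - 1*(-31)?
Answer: 193310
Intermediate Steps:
f = 110 (f = 79 + 31 = 110)
I(Y) = Y²*(-4 + Y) (I(Y) = (Y - 4)*Y² = (-4 + Y)*Y² = Y²*(-4 + Y))
f + I(K(2, 0))*(-138) = 110 + ((-5*2 - 5*0)²*(-4 + (-5*2 - 5*0)))*(-138) = 110 + ((-10 + 0)²*(-4 + (-10 + 0)))*(-138) = 110 + ((-10)²*(-4 - 10))*(-138) = 110 + (100*(-14))*(-138) = 110 - 1400*(-138) = 110 + 193200 = 193310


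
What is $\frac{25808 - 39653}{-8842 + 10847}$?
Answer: $- \frac{2769}{401} \approx -6.9052$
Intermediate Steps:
$\frac{25808 - 39653}{-8842 + 10847} = - \frac{13845}{2005} = \left(-13845\right) \frac{1}{2005} = - \frac{2769}{401}$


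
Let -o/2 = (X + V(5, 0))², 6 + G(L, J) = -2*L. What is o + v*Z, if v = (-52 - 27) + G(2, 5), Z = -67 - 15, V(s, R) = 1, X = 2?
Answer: 7280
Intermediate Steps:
G(L, J) = -6 - 2*L
o = -18 (o = -2*(2 + 1)² = -2*3² = -2*9 = -18)
Z = -82
v = -89 (v = (-52 - 27) + (-6 - 2*2) = -79 + (-6 - 4) = -79 - 10 = -89)
o + v*Z = -18 - 89*(-82) = -18 + 7298 = 7280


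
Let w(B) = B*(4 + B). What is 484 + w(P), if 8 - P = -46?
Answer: 3616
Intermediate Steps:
P = 54 (P = 8 - 1*(-46) = 8 + 46 = 54)
484 + w(P) = 484 + 54*(4 + 54) = 484 + 54*58 = 484 + 3132 = 3616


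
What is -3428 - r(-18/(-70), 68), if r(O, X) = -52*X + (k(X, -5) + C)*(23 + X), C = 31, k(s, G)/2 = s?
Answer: -15089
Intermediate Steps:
k(s, G) = 2*s
r(O, X) = -52*X + (23 + X)*(31 + 2*X) (r(O, X) = -52*X + (2*X + 31)*(23 + X) = -52*X + (31 + 2*X)*(23 + X) = -52*X + (23 + X)*(31 + 2*X))
-3428 - r(-18/(-70), 68) = -3428 - (713 + 2*68² + 25*68) = -3428 - (713 + 2*4624 + 1700) = -3428 - (713 + 9248 + 1700) = -3428 - 1*11661 = -3428 - 11661 = -15089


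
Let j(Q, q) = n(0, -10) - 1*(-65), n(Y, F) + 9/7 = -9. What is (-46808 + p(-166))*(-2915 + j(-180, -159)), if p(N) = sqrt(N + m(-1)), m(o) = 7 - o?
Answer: 937189776/7 - 20022*I*sqrt(158)/7 ≈ 1.3388e+8 - 35953.0*I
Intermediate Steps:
n(Y, F) = -72/7 (n(Y, F) = -9/7 - 9 = -72/7)
p(N) = sqrt(8 + N) (p(N) = sqrt(N + (7 - 1*(-1))) = sqrt(N + (7 + 1)) = sqrt(N + 8) = sqrt(8 + N))
j(Q, q) = 383/7 (j(Q, q) = -72/7 - 1*(-65) = -72/7 + 65 = 383/7)
(-46808 + p(-166))*(-2915 + j(-180, -159)) = (-46808 + sqrt(8 - 166))*(-2915 + 383/7) = (-46808 + sqrt(-158))*(-20022/7) = (-46808 + I*sqrt(158))*(-20022/7) = 937189776/7 - 20022*I*sqrt(158)/7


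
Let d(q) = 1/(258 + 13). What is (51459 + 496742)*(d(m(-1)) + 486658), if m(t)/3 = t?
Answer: 72299115560119/271 ≈ 2.6679e+11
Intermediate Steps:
m(t) = 3*t
d(q) = 1/271
(51459 + 496742)*(d(m(-1)) + 486658) = (51459 + 496742)*(1/271 + 486658) = 548201*(131884319/271) = 72299115560119/271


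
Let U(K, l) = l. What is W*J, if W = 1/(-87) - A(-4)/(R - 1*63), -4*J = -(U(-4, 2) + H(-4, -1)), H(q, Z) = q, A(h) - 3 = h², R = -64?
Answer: -763/11049 ≈ -0.069056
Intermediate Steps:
A(h) = 3 + h²
J = -½ (J = -(-1)*(2 - 4)/4 = -(-1)*(-2)/4 = -¼*2 = -½ ≈ -0.50000)
W = 1526/11049 (W = 1/(-87) - (3 + (-4)²)/(-64 - 1*63) = -1/87 - (3 + 16)/(-64 - 63) = -1/87 - 19/(-127) = -1/87 - 19*(-1)/127 = -1/87 - 1*(-19/127) = -1/87 + 19/127 = 1526/11049 ≈ 0.13811)
W*J = (1526/11049)*(-½) = -763/11049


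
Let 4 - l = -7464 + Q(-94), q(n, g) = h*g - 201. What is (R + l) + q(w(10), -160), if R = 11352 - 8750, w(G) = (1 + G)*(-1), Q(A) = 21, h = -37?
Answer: 15768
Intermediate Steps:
w(G) = -1 - G
q(n, g) = -201 - 37*g (q(n, g) = -37*g - 201 = -201 - 37*g)
R = 2602
l = 7447 (l = 4 - (-7464 + 21) = 4 - 1*(-7443) = 4 + 7443 = 7447)
(R + l) + q(w(10), -160) = (2602 + 7447) + (-201 - 37*(-160)) = 10049 + (-201 + 5920) = 10049 + 5719 = 15768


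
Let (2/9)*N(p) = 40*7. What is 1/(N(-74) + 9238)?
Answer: 1/10498 ≈ 9.5256e-5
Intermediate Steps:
N(p) = 1260 (N(p) = 9*(40*7)/2 = (9/2)*280 = 1260)
1/(N(-74) + 9238) = 1/(1260 + 9238) = 1/10498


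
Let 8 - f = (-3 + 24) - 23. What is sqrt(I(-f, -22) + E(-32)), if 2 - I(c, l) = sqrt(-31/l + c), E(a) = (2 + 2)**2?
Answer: sqrt(8712 - 66*I*sqrt(462))/22 ≈ 4.2566 - 0.34429*I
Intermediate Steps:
f = 10 (f = 8 - ((-3 + 24) - 23) = 8 - (21 - 23) = 8 - 1*(-2) = 8 + 2 = 10)
E(a) = 16 (E(a) = 4**2 = 16)
I(c, l) = 2 - sqrt(c - 31/l) (I(c, l) = 2 - sqrt(-31/l + c) = 2 - sqrt(c - 31/l))
sqrt(I(-f, -22) + E(-32)) = sqrt((2 - sqrt(-1*10 - 31/(-22))) + 16) = sqrt((2 - sqrt(-10 - 31*(-1/22))) + 16) = sqrt((2 - sqrt(-10 + 31/22)) + 16) = sqrt((2 - sqrt(-189/22)) + 16) = sqrt((2 - 3*I*sqrt(462)/22) + 16) = sqrt(18 - 3*I*sqrt(462)/22)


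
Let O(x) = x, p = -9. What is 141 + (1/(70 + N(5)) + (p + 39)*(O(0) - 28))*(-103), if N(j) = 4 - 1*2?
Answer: 6239489/72 ≈ 86660.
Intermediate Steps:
N(j) = 2 (N(j) = 4 - 2 = 2)
141 + (1/(70 + N(5)) + (p + 39)*(O(0) - 28))*(-103) = 141 + (1/(70 + 2) + (-9 + 39)*(0 - 28))*(-103) = 141 + (1/72 + 30*(-28))*(-103) = 141 + (1/72 - 840)*(-103) = 141 - 60479/72*(-103) = 141 + 6229337/72 = 6239489/72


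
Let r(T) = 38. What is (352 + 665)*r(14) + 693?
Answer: 39339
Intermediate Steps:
(352 + 665)*r(14) + 693 = (352 + 665)*38 + 693 = 1017*38 + 693 = 38646 + 693 = 39339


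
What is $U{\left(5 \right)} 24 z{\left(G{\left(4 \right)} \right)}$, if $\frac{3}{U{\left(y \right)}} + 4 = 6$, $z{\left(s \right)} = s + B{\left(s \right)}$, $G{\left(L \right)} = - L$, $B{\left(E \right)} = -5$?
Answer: $-324$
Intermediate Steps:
$z{\left(s \right)} = -5 + s$ ($z{\left(s \right)} = s - 5 = -5 + s$)
$U{\left(y \right)} = \frac{3}{2}$ ($U{\left(y \right)} = \frac{3}{-4 + 6} = \frac{3}{2}$)
$U{\left(5 \right)} 24 z{\left(G{\left(4 \right)} \right)} = \frac{3}{2} \cdot 24 \left(-5 - 4\right) = 36 \left(-5 - 4\right) = 36 \left(-9\right) = -324$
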